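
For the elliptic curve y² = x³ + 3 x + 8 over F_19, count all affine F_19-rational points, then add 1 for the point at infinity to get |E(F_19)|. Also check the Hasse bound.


Affine points = {(3, 5), (3, 14), (7, 7), (7, 12), (9, 2), (9, 17), (11, 2), (11, 17), (12, 9), (12, 10), (14, 1), (14, 18), (18, 2), (18, 17)}; affine count = 14; |E(F_19)| = 15.

Discriminant check: Δ ∝ 4a³ + 27b² = 4·3³ + 27·8² = 4·27 + 27·64 ≡ 12 (mod 19). Nonzero ⇒ E is nonsingular.
For each x ∈ F_19, compute rhs = x³ + 3·x + 8 mod 19, then count y ∈ F_19 with y² ≡ rhs.
  x = 0: rhs = 8, matching y values: none (0 points).
  x = 1: rhs = 12, matching y values: none (0 points).
  x = 2: rhs = 3, matching y values: none (0 points).
  x = 3: rhs = 6, matching y values: 5, 14 (2 points).
  x = 4: rhs = 8, matching y values: none (0 points).
  x = 5: rhs = 15, matching y values: none (0 points).
  x = 6: rhs = 14, matching y values: none (0 points).
  x = 7: rhs = 11, matching y values: 7, 12 (2 points).
  x = 8: rhs = 12, matching y values: none (0 points).
  x = 9: rhs = 4, matching y values: 2, 17 (2 points).
  x = 10: rhs = 12, matching y values: none (0 points).
  x = 11: rhs = 4, matching y values: 2, 17 (2 points).
  x = 12: rhs = 5, matching y values: 9, 10 (2 points).
  x = 13: rhs = 2, matching y values: none (0 points).
  x = 14: rhs = 1, matching y values: 1, 18 (2 points).
  x = 15: rhs = 8, matching y values: none (0 points).
  x = 16: rhs = 10, matching y values: none (0 points).
  x = 17: rhs = 13, matching y values: none (0 points).
  x = 18: rhs = 4, matching y values: 2, 17 (2 points).
Total affine count: 14.
Full point count |E(F_19)| = 14 + 1 = 15.
Hasse bound: |15 − (19+1)| = |-5| = 5 ≤ 2√19 ≈ 8.7178 ✓.


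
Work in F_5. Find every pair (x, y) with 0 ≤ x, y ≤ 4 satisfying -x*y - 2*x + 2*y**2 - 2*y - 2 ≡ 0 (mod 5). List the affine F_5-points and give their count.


Affine F_5-points: {(0, 3), (1, 1), (1, 3), (2, 3), (2, 4), (3, 2), (3, 3), (4, 0), (4, 3)}; count = 9.

For each of the 25 pairs (x, y) ∈ F_5², evaluate f(x, y) mod 5. Record the zeros.
  x = 0: [0↦3, 1↦3, 2↦2, 3↦0, 4↦2]  zeros at y ∈ {3}
  x = 1: [0↦1, 1↦0, 2↦3, 3↦0, 4↦1]  zeros at y ∈ {1, 3}
  x = 2: [0↦4, 1↦2, 2↦4, 3↦0, 4↦0]  zeros at y ∈ {3, 4}
  x = 3: [0↦2, 1↦4, 2↦0, 3↦0, 4↦4]  zeros at y ∈ {2, 3}
  x = 4: [0↦0, 1↦1, 2↦1, 3↦0, 4↦3]  zeros at y ∈ {0, 3}
Collecting zeros: affine points = {(0, 3), (1, 1), (1, 3), (2, 3), (2, 4), (3, 2), (3, 3), (4, 0), (4, 3)}.
Total count |C(F_5)_aff| = 9.


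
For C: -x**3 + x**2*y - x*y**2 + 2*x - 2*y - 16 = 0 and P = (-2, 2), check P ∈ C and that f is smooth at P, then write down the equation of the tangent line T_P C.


Tangent line at P: -22*x + 10*y - 64 = 0.

Step 1: f(-2, 2) = 0, so P lies on C.
Step 2: partial derivatives
  f_x(x, y) = -3*x**2 + 2*x*y - y**2 + 2, f_y(x, y) = x**2 - 2*x*y - 2.
  f_x(P) = -22, f_y(P) = 10 (gradient nonzero, so P is smooth).
Step 3: tangent line at P: -22·(x − -2) + 10·(y − 2) = 0.
Expanding: -22*x + 10*y - 64 = 0.


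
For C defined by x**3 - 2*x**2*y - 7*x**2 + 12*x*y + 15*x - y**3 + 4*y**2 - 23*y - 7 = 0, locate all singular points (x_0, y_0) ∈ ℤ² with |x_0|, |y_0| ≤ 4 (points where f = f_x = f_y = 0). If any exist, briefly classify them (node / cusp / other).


Singular points: {(3, 1)}; classification: cusp.

Compute partial derivatives:
  f_x = 3*x**2 - 4*x*y - 14*x + 12*y + 15.
  f_y = -2*x**2 + 12*x - 3*y**2 + 8*y - 23.
Scan x_0 ∈ {−4, ..., 4}. For each x_0, f_y(x_0, y) is a polynomial in y; find its integer roots y ∈ {−4, ..., 4}, then test f_x and f at those candidates.
  x = -4: f_y(-4, y) = -3*y**2 + 8*y - 103; no integer root y with |y| ≤ 4.
  x = -3: f_y(-3, y) = -3*y**2 + 8*y - 77; no integer root y with |y| ≤ 4.
  x = -2: f_y(-2, y) = -3*y**2 + 8*y - 55; no integer root y with |y| ≤ 4.
  x = -1: f_y(-1, y) = -3*y**2 + 8*y - 37; no integer root y with |y| ≤ 4.
  x = 0: f_y(0, y) = -3*y**2 + 8*y - 23; no integer root y with |y| ≤ 4.
  x = 1: f_y(1, y) = -3*y**2 + 8*y - 13; no integer root y with |y| ≤ 4.
  x = 2: f_y(2, y) = -3*y**2 + 8*y - 7; no integer root y with |y| ≤ 4.
  x = 3: f_y(3, y) = -3*y**2 + 8*y - 5; vanishes at y ∈ {1}. (3, 1): f_x = 0, f = 0 — SINGULAR.
  x = 4: f_y(4, y) = -3*y**2 + 8*y - 7; no integer root y with |y| ≤ 4.
Only singular point on the grid: (3, 1).
Classify: substitute x = 3 + u, y = 1 + v and expand: f = u**3 - 2*u**2*v - v**3 + v**2.
No constant or linear terms (consistent with a singular point). Quadratic part: v**2. Cubic part: u**3 - 2*u**2*v - v**3.
The quadratic part v**2 is a perfect square, so there is a single (double) tangent line v = 0, i.e. y = 1. Restricting the cubic part to that line (v = 0) leaves u**3 ≠ 0, so f is not divisible by v and the branch is v² ≈ -u**3 to lowest order — this is a cusp.
Classification: cusp.


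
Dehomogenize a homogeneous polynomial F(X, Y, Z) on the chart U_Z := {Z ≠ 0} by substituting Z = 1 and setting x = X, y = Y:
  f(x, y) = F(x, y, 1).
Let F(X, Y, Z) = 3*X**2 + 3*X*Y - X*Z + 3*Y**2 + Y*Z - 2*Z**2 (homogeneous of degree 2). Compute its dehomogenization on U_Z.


f(x, y) = 3*x**2 + 3*x*y - x + 3*y**2 + y - 2

On U_Z we set Z = 1. Each monomial c·X^i·Y^j·Z^k in F becomes c·x^i·y^j·1^k = c·x^i·y^j.
Substituting Z = 1: F(X, Y, 1) = 3*x**2 + 3*x*y - x + 3*y**2 + y - 2.
Note: deg(f) ≤ deg(F) = 2; strict inequality happens when F is divisible by Z (lost terms).


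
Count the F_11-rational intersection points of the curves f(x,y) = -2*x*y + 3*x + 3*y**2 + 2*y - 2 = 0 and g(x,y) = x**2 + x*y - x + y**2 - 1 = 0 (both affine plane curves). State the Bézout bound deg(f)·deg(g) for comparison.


Common zeros: {(8, 0)}; count = 1; Bézout bound = 4.

deg(f) = 2, deg(g) = 2, so Bézout bound = 4.
Scan x ∈ F_11. For each x, list the y ∈ F_11 with f(x, y) ≡ 0 and those with g(x, y) ≡ 0 (mod 11); the common zeros in that column are the intersection.
  x = 0: f ≡ 0 at y ∈ ∅; g ≡ 0 at y ∈ {1, 10}; common: ∅.
  x = 1: f ≡ 0 at y ∈ ∅; g ≡ 0 at y ∈ {3, 7}; common: ∅.
  x = 2: f ≡ 0 at y ∈ {4}; g ≡ 0 at y ∈ {10}; common: ∅.
  x = 3: f ≡ 0 at y ∈ {2, 3}; g ≡ 0 at y ∈ {4}; common: ∅.
  x = 4: f ≡ 0 at y ∈ {5, 8}; g ≡ 0 at y ∈ {0, 7}; common: ∅.
  x = 5: f ≡ 0 at y ∈ ∅; g ≡ 0 at y ∈ {2, 4}; common: ∅.
  x = 6: f ≡ 0 at y ∈ ∅; g ≡ 0 at y ∈ ∅; common: ∅.
  x = 7: f ≡ 0 at y ∈ {6, 9}; g ≡ 0 at y ∈ ∅; common: ∅.
  x = 8: f ≡ 0 at y ∈ {0, 1}; g ≡ 0 at y ∈ {0, 3}; common: {0}.
  x = 9: f ≡ 0 at y ∈ {10}; g ≡ 0 at y ∈ ∅; common: ∅.
  x = 10: f ≡ 0 at y ∈ ∅; g ≡ 0 at y ∈ ∅; common: ∅.
Collecting: common zeros = {(8, 0)}, so the count is 1.
Comparison with the Bézout bound: 1 ≤ 4 = deg(f)·deg(g), as expected for curves with no common component (the affine F_11-count falls short of the bound because intersections may lie at infinity, over extension fields, or carry multiplicity).


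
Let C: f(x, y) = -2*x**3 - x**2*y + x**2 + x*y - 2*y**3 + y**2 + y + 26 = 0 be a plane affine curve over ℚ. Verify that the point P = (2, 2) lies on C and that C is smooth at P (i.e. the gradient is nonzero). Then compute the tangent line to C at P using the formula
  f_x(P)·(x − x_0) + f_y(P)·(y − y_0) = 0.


Tangent line at P: -26*x - 21*y + 94 = 0.

Step 1: f(2, 2) = 0, so P lies on C.
Step 2: partial derivatives
  f_x(x, y) = -6*x**2 - 2*x*y + 2*x + y, f_y(x, y) = -x**2 + x - 6*y**2 + 2*y + 1.
  f_x(P) = -26, f_y(P) = -21 (gradient nonzero, so P is smooth).
Step 3: tangent line at P: -26·(x − 2) + -21·(y − 2) = 0.
Expanding: -26*x - 21*y + 94 = 0.


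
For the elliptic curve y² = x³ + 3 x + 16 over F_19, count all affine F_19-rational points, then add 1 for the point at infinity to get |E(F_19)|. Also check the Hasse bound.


Affine points = {(0, 4), (0, 15), (1, 1), (1, 18), (2, 7), (2, 12), (4, 4), (4, 15), (5, 2), (5, 17), (7, 0), (8, 1), (8, 18), (10, 1), (10, 18), (14, 3), (14, 16), (15, 4), (15, 15)}; affine count = 19; |E(F_19)| = 20.

Discriminant check: Δ ∝ 4a³ + 27b² = 4·3³ + 27·16² = 4·27 + 27·256 ≡ 9 (mod 19). Nonzero ⇒ E is nonsingular.
For each x ∈ F_19, compute rhs = x³ + 3·x + 16 mod 19, then count y ∈ F_19 with y² ≡ rhs.
  x = 0: rhs = 16, matching y values: 4, 15 (2 points).
  x = 1: rhs = 1, matching y values: 1, 18 (2 points).
  x = 2: rhs = 11, matching y values: 7, 12 (2 points).
  x = 3: rhs = 14, matching y values: none (0 points).
  x = 4: rhs = 16, matching y values: 4, 15 (2 points).
  x = 5: rhs = 4, matching y values: 2, 17 (2 points).
  x = 6: rhs = 3, matching y values: none (0 points).
  x = 7: rhs = 0, matching y values: 0 (1 points).
  x = 8: rhs = 1, matching y values: 1, 18 (2 points).
  x = 9: rhs = 12, matching y values: none (0 points).
  x = 10: rhs = 1, matching y values: 1, 18 (2 points).
  x = 11: rhs = 12, matching y values: none (0 points).
  x = 12: rhs = 13, matching y values: none (0 points).
  x = 13: rhs = 10, matching y values: none (0 points).
  x = 14: rhs = 9, matching y values: 3, 16 (2 points).
  x = 15: rhs = 16, matching y values: 4, 15 (2 points).
  x = 16: rhs = 18, matching y values: none (0 points).
  x = 17: rhs = 2, matching y values: none (0 points).
  x = 18: rhs = 12, matching y values: none (0 points).
Total affine count: 19.
Full point count |E(F_19)| = 19 + 1 = 20.
Hasse bound: |20 − (19+1)| = |0| = 0 ≤ 2√19 ≈ 8.7178 ✓.


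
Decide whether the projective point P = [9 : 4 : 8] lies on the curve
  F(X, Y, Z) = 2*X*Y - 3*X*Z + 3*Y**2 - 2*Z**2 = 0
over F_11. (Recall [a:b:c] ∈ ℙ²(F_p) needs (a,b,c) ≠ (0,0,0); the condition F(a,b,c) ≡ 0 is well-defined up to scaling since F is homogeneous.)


F(9,4,8) ≡ 7 (mod 11); P is NOT on the curve.

Evaluate F(9, 4, 8) term-by-term (mod 11).
  2*X*Y ↦ 2·9·4·1 = 72
  -3*X*Z ↦ -3·9·1·8 = -216
  3*Y**2 ↦ 3·1·16·1 = 48
  -2*Z**2 ↦ -2·1·1·64 = -128
Sum: F(9, 4, 8) = (72) + (-216) + (48) + (-128) = -224.
Reducing mod 11: -224 ≡ 7 (mod 11).
Since F(a, b, c) ≡ 7 ≠ 0 (mod 11), P does NOT lie on the curve.


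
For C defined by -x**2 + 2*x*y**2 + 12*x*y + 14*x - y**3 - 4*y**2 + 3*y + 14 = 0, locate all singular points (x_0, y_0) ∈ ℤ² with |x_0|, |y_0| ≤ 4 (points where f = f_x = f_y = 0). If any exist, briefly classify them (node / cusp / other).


Singular points: {(-2, -3)}; classification: node.

Compute partial derivatives:
  f_x = -2*x + 2*y**2 + 12*y + 14.
  f_y = 4*x*y + 12*x - 3*y**2 - 8*y + 3.
Scan x_0 ∈ {−4, ..., 4}. For each x_0, f_y(x_0, y) is a polynomial in y; find its integer roots y ∈ {−4, ..., 4}, then test f_x and f at those candidates.
  x = -4: f_y(-4, y) = -3*y**2 - 24*y - 45; vanishes at y ∈ {-3}. (-4, -3): f_x = 4 ≠ 0.
  x = -3: f_y(-3, y) = -3*y**2 - 20*y - 33; vanishes at y ∈ {-3}. (-3, -3): f_x = 2 ≠ 0.
  x = -2: f_y(-2, y) = -3*y**2 - 16*y - 21; vanishes at y ∈ {-3}. (-2, -3): f_x = 0, f = 0 — SINGULAR.
  x = -1: f_y(-1, y) = -3*y**2 - 12*y - 9; vanishes at y ∈ {-3, -1}. (-1, -3): f_x = -2 ≠ 0; (-1, -1): f_x = 6 ≠ 0.
  x = 0: f_y(0, y) = -3*y**2 - 8*y + 3; vanishes at y ∈ {-3}. (0, -3): f_x = -4 ≠ 0.
  x = 1: f_y(1, y) = -3*y**2 - 4*y + 15; vanishes at y ∈ {-3}. (1, -3): f_x = -6 ≠ 0.
  x = 2: f_y(2, y) = 27 - 3*y**2; vanishes at y ∈ {-3, 3}. (2, -3): f_x = -8 ≠ 0; (2, 3): f_x = 64 ≠ 0.
  x = 3: f_y(3, y) = -3*y**2 + 4*y + 39; vanishes at y ∈ {-3}. (3, -3): f_x = -10 ≠ 0.
  x = 4: f_y(4, y) = -3*y**2 + 8*y + 51; vanishes at y ∈ {-3}. (4, -3): f_x = -12 ≠ 0.
Only singular point on the grid: (-2, -3).
Classify: substitute x = -2 + u, y = -3 + v and expand: f = -u**2 + 2*u*v**2 - v**3 + v**2.
No constant or linear terms (consistent with a singular point). Quadratic part: -u**2 + v**2. Cubic part: 2*u*v**2 - v**3.
The quadratic part v**2 - u**2 = (v − u)(v + u) splits into two distinct linear factors, so there are two distinct tangent lines y − -3 = ±(x − -2) — this is a node (ordinary double point).
Classification: node.


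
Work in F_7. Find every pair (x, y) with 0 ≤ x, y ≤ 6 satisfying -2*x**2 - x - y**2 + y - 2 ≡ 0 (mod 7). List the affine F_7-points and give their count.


Affine F_7-points: {(0, 4), (1, 2), (1, 6), (2, 2), (2, 6), (3, 4), (5, 3), (5, 5)}; count = 8.

For each of the 49 pairs (x, y) ∈ F_7², evaluate f(x, y) mod 7. Record the zeros.
  x = 0: [0↦5, 1↦5, 2↦3, 3↦6, 4↦0, 5↦6, 6↦3]  zeros at y ∈ {4}
  x = 1: [0↦2, 1↦2, 2↦0, 3↦3, 4↦4, 5↦3, 6↦0]  zeros at y ∈ {2, 6}
  x = 2: [0↦2, 1↦2, 2↦0, 3↦3, 4↦4, 5↦3, 6↦0]  zeros at y ∈ {2, 6}
  x = 3: [0↦5, 1↦5, 2↦3, 3↦6, 4↦0, 5↦6, 6↦3]  zeros at y ∈ {4}
  x = 4: [0↦4, 1↦4, 2↦2, 3↦5, 4↦6, 5↦5, 6↦2]  zeros at y ∈ ∅
  x = 5: [0↦6, 1↦6, 2↦4, 3↦0, 4↦1, 5↦0, 6↦4]  zeros at y ∈ {3, 5}
  x = 6: [0↦4, 1↦4, 2↦2, 3↦5, 4↦6, 5↦5, 6↦2]  zeros at y ∈ ∅
Collecting zeros: affine points = {(0, 4), (1, 2), (1, 6), (2, 2), (2, 6), (3, 4), (5, 3), (5, 5)}.
Total count |C(F_7)_aff| = 8.


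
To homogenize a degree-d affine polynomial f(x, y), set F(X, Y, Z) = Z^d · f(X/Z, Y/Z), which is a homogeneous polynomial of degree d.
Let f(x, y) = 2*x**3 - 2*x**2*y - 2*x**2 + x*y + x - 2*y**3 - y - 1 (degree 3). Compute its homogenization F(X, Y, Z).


F(X, Y, Z) = 2*X**3 - 2*X**2*Y - 2*X**2*Z + X*Y*Z + X*Z**2 - 2*Y**3 - Y*Z**2 - Z**3

deg(f) = 3.
Substitute x = X/Z, y = Y/Z into f, then multiply by Z^3.
  monomial 2·x^3·y^0 ↦ 2·X^3·Y^0·Z^0.
  monomial -2·x^2·y^1 ↦ -2·X^2·Y^1·Z^0.
  monomial -2·x^2·y^0 ↦ -2·X^2·Y^0·Z^1.
  monomial 1·x^1·y^1 ↦ 1·X^1·Y^1·Z^1.
  monomial 1·x^1·y^0 ↦ 1·X^1·Y^0·Z^2.
  monomial -2·x^0·y^3 ↦ -2·X^0·Y^3·Z^0.
  monomial -1·x^0·y^1 ↦ -1·X^0·Y^1·Z^2.
  monomial -1·x^0·y^0 ↦ -1·X^0·Y^0·Z^3.
Collecting: F(X, Y, Z) = 2*X**3 - 2*X**2*Y - 2*X**2*Z + X*Y*Z + X*Z**2 - 2*Y**3 - Y*Z**2 - Z**3.


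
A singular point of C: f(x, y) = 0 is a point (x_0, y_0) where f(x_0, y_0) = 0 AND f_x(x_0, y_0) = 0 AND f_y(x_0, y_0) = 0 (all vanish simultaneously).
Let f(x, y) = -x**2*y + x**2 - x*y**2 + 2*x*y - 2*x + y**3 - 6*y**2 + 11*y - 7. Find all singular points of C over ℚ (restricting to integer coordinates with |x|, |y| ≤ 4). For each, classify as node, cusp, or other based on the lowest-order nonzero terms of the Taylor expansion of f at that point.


Singular points: {(-1, 2)}; classification: node.

Compute partial derivatives:
  f_x = -2*x*y + 2*x - y**2 + 2*y - 2.
  f_y = -x**2 - 2*x*y + 2*x + 3*y**2 - 12*y + 11.
Scan x_0 ∈ {−4, ..., 4}. For each x_0, f_y(x_0, y) is a polynomial in y; find its integer roots y ∈ {−4, ..., 4}, then test f_x and f at those candidates.
  x = -4: f_y(-4, y) = 3*y**2 - 4*y - 13; no integer root y with |y| ≤ 4.
  x = -3: f_y(-3, y) = 3*y**2 - 6*y - 4; no integer root y with |y| ≤ 4.
  x = -2: f_y(-2, y) = 3*y**2 - 8*y + 3; no integer root y with |y| ≤ 4.
  x = -1: f_y(-1, y) = 3*y**2 - 10*y + 8; vanishes at y ∈ {2}. (-1, 2): f_x = 0, f = 0 — SINGULAR.
  x = 0: f_y(0, y) = 3*y**2 - 12*y + 11; no integer root y with |y| ≤ 4.
  x = 1: f_y(1, y) = 3*y**2 - 14*y + 12; no integer root y with |y| ≤ 4.
  x = 2: f_y(2, y) = 3*y**2 - 16*y + 11; no integer root y with |y| ≤ 4.
  x = 3: f_y(3, y) = 3*y**2 - 18*y + 8; no integer root y with |y| ≤ 4.
  x = 4: f_y(4, y) = 3*y**2 - 20*y + 3; no integer root y with |y| ≤ 4.
Only singular point on the grid: (-1, 2).
Classify: substitute x = -1 + u, y = 2 + v and expand: f = -u**2*v - u**2 - u*v**2 + v**3 + v**2.
No constant or linear terms (consistent with a singular point). Quadratic part: -u**2 + v**2. Cubic part: -u**2*v - u*v**2 + v**3.
The quadratic part v**2 - u**2 = (v − u)(v + u) splits into two distinct linear factors, so there are two distinct tangent lines y − 2 = ±(x − -1) — this is a node (ordinary double point).
Classification: node.


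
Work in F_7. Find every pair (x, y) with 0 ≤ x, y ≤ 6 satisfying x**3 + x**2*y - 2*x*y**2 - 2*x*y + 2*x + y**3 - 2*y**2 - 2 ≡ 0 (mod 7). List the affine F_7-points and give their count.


Affine F_7-points: {(0, 3), (1, 5), (3, 4), (4, 0), (5, 0), (5, 6)}; count = 6.

For each of the 49 pairs (x, y) ∈ F_7², evaluate f(x, y) mod 7. Record the zeros.
  x = 0: [0↦5, 1↦4, 2↦5, 3↦0, 4↦2, 5↦3, 6↦2]  zeros at y ∈ {3}
  x = 1: [0↦1, 1↦4, 2↦5, 3↦3, 4↦4, 5↦0, 6↦4]  zeros at y ∈ {5}
  x = 2: [0↦3, 1↦5, 2↦1, 3↦4, 4↦6, 5↦6, 6↦3]  zeros at y ∈ ∅
  x = 3: [0↦3, 1↦6, 2↦6, 3↦2, 4↦0, 5↦6, 6↦5]  zeros at y ∈ {4}
  x = 4: [0↦0, 1↦6, 2↦5, 3↦3, 4↦6, 5↦6, 6↦2]  zeros at y ∈ {0}
  x = 5: [0↦0, 1↦4, 2↦4, 3↦6, 4↦2, 5↦5, 6↦0]  zeros at y ∈ {0, 6}
  x = 6: [0↦2, 1↦6, 2↦2, 3↦3, 4↦1, 5↦2, 6↦5]  zeros at y ∈ ∅
Collecting zeros: affine points = {(0, 3), (1, 5), (3, 4), (4, 0), (5, 0), (5, 6)}.
Total count |C(F_7)_aff| = 6.


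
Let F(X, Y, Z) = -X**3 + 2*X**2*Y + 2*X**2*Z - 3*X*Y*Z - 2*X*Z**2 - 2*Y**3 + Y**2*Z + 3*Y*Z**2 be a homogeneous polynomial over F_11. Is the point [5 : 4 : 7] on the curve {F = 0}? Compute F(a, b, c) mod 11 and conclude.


F(5,4,7) ≡ 10 (mod 11); P is NOT on the curve.

Evaluate F(5, 4, 7) term-by-term (mod 11).
  -X**3 ↦ -1·125·1·1 = -125
  2*X**2*Y ↦ 2·25·4·1 = 200
  2*X**2*Z ↦ 2·25·1·7 = 350
  -3*X*Y*Z ↦ -3·5·4·7 = -420
  -2*X*Z**2 ↦ -2·5·1·49 = -490
  -2*Y**3 ↦ -2·1·64·1 = -128
  Y**2*Z ↦ 1·1·16·7 = 112
  3*Y*Z**2 ↦ 3·1·4·49 = 588
Sum: F(5, 4, 7) = (-125) + (200) + (350) + (-420) + (-490) + (-128) + (112) + (588) = 87.
Reducing mod 11: 87 ≡ 10 (mod 11).
Since F(a, b, c) ≡ 10 ≠ 0 (mod 11), P does NOT lie on the curve.


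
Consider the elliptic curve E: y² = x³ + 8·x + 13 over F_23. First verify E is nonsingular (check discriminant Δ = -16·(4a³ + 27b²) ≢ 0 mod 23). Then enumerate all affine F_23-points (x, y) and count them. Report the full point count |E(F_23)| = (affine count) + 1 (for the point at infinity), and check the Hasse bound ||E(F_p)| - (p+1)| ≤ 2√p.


Affine points = {(0, 6), (0, 17), (3, 8), (3, 15), (6, 1), (6, 22), (9, 3), (9, 20), (10, 9), (10, 14), (11, 11), (11, 12), (15, 9), (15, 14), (17, 5), (17, 18), (18, 3), (18, 20), (19, 3), (19, 20), (20, 10), (20, 13), (21, 9), (21, 14), (22, 2), (22, 21)}; affine count = 26; |E(F_23)| = 27.

Discriminant check: Δ ∝ 4a³ + 27b² = 4·8³ + 27·13² = 4·512 + 27·169 ≡ 10 (mod 23). Nonzero ⇒ E is nonsingular.
For each x ∈ F_23, compute rhs = x³ + 8·x + 13 mod 23, then count y ∈ F_23 with y² ≡ rhs.
  x = 0: rhs = 13, matching y values: 6, 17 (2 points).
  x = 1: rhs = 22, matching y values: none (0 points).
  x = 2: rhs = 14, matching y values: none (0 points).
  x = 3: rhs = 18, matching y values: 8, 15 (2 points).
  x = 4: rhs = 17, matching y values: none (0 points).
  x = 5: rhs = 17, matching y values: none (0 points).
  x = 6: rhs = 1, matching y values: 1, 22 (2 points).
  x = 7: rhs = 21, matching y values: none (0 points).
  x = 8: rhs = 14, matching y values: none (0 points).
  x = 9: rhs = 9, matching y values: 3, 20 (2 points).
  x = 10: rhs = 12, matching y values: 9, 14 (2 points).
  x = 11: rhs = 6, matching y values: 11, 12 (2 points).
  x = 12: rhs = 20, matching y values: none (0 points).
  x = 13: rhs = 14, matching y values: none (0 points).
  x = 14: rhs = 17, matching y values: none (0 points).
  x = 15: rhs = 12, matching y values: 9, 14 (2 points).
  x = 16: rhs = 5, matching y values: none (0 points).
  x = 17: rhs = 2, matching y values: 5, 18 (2 points).
  x = 18: rhs = 9, matching y values: 3, 20 (2 points).
  x = 19: rhs = 9, matching y values: 3, 20 (2 points).
  x = 20: rhs = 8, matching y values: 10, 13 (2 points).
  x = 21: rhs = 12, matching y values: 9, 14 (2 points).
  x = 22: rhs = 4, matching y values: 2, 21 (2 points).
Total affine count: 26.
Full point count |E(F_23)| = 26 + 1 = 27.
Hasse bound: |27 − (23+1)| = |3| = 3 ≤ 2√23 ≈ 9.5917 ✓.


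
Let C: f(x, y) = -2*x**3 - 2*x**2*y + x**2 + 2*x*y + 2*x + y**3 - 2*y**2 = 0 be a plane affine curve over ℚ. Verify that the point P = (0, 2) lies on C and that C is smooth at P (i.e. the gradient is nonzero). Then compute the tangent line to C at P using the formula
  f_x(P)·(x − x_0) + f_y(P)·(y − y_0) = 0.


Tangent line at P: 6*x + 4*y - 8 = 0.

Step 1: f(0, 2) = 0, so P lies on C.
Step 2: partial derivatives
  f_x(x, y) = -6*x**2 - 4*x*y + 2*x + 2*y + 2, f_y(x, y) = -2*x**2 + 2*x + 3*y**2 - 4*y.
  f_x(P) = 6, f_y(P) = 4 (gradient nonzero, so P is smooth).
Step 3: tangent line at P: 6·(x − 0) + 4·(y − 2) = 0.
Expanding: 6*x + 4*y - 8 = 0.


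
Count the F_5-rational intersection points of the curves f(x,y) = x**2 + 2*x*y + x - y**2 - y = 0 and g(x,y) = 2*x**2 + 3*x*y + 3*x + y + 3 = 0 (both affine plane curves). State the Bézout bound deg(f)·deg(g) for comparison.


Common zeros: ∅; count = 0; Bézout bound = 4.

deg(f) = 2, deg(g) = 2, so Bézout bound = 4.
Scan x ∈ F_5. For each x, list the y ∈ F_5 with f(x, y) ≡ 0 and those with g(x, y) ≡ 0 (mod 5); the common zeros in that column are the intersection.
  x = 0: f ≡ 0 at y ∈ {0, 4}; g ≡ 0 at y ∈ {2}; common: ∅.
  x = 1: f ≡ 0 at y ∈ {2, 4}; g ≡ 0 at y ∈ {3}; common: ∅.
  x = 2: f ≡ 0 at y ∈ ∅; g ≡ 0 at y ∈ {4}; common: ∅.
  x = 3: f ≡ 0 at y ∈ ∅; g ≡ 0 at y ∈ {0, 1, 2, 3, 4}; common: ∅.
  x = 4: f ≡ 0 at y ∈ {0, 2}; g ≡ 0 at y ∈ {1}; common: ∅.
Collecting: common zeros = ∅, so the count is 0.
Comparison with the Bézout bound: 0 ≤ 4 = deg(f)·deg(g), as expected for curves with no common component (the affine F_5-count falls short of the bound because intersections may lie at infinity, over extension fields, or carry multiplicity).


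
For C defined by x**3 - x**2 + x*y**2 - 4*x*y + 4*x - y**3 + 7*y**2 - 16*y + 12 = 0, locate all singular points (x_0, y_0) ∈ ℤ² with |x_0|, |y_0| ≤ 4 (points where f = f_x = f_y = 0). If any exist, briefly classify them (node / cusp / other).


Singular points: {(0, 2)}; classification: node.

Compute partial derivatives:
  f_x = 3*x**2 - 2*x + y**2 - 4*y + 4.
  f_y = 2*x*y - 4*x - 3*y**2 + 14*y - 16.
Scan x_0 ∈ {−4, ..., 4}. For each x_0, f_y(x_0, y) is a polynomial in y; find its integer roots y ∈ {−4, ..., 4}, then test f_x and f at those candidates.
  x = -4: f_y(-4, y) = -3*y**2 + 6*y; vanishes at y ∈ {0, 2}. (-4, 0): f_x = 60 ≠ 0; (-4, 2): f_x = 56 ≠ 0.
  x = -3: f_y(-3, y) = -3*y**2 + 8*y - 4; vanishes at y ∈ {2}. (-3, 2): f_x = 33 ≠ 0.
  x = -2: f_y(-2, y) = -3*y**2 + 10*y - 8; vanishes at y ∈ {2}. (-2, 2): f_x = 16 ≠ 0.
  x = -1: f_y(-1, y) = -3*y**2 + 12*y - 12; vanishes at y ∈ {2}. (-1, 2): f_x = 5 ≠ 0.
  x = 0: f_y(0, y) = -3*y**2 + 14*y - 16; vanishes at y ∈ {2}. (0, 2): f_x = 0, f = 0 — SINGULAR.
  x = 1: f_y(1, y) = -3*y**2 + 16*y - 20; vanishes at y ∈ {2}. (1, 2): f_x = 1 ≠ 0.
  x = 2: f_y(2, y) = -3*y**2 + 18*y - 24; vanishes at y ∈ {2, 4}. (2, 2): f_x = 8 ≠ 0; (2, 4): f_x = 12 ≠ 0.
  x = 3: f_y(3, y) = -3*y**2 + 20*y - 28; vanishes at y ∈ {2}. (3, 2): f_x = 21 ≠ 0.
  x = 4: f_y(4, y) = -3*y**2 + 22*y - 32; vanishes at y ∈ {2}. (4, 2): f_x = 40 ≠ 0.
Only singular point on the grid: (0, 2).
Classify: substitute x = 0 + u, y = 2 + v and expand: f = u**3 - u**2 + u*v**2 - v**3 + v**2.
No constant or linear terms (consistent with a singular point). Quadratic part: -u**2 + v**2. Cubic part: u**3 + u*v**2 - v**3.
The quadratic part v**2 - u**2 = (v − u)(v + u) splits into two distinct linear factors, so there are two distinct tangent lines y − 2 = ±(x − 0) — this is a node (ordinary double point).
Classification: node.


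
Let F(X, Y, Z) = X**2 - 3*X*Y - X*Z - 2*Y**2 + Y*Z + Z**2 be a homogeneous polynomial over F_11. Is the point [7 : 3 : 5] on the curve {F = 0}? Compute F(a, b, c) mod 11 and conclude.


F(7,3,5) ≡ 6 (mod 11); P is NOT on the curve.

Evaluate F(7, 3, 5) term-by-term (mod 11).
  X**2 ↦ 1·49·1·1 = 49
  -3*X*Y ↦ -3·7·3·1 = -63
  -X*Z ↦ -1·7·1·5 = -35
  -2*Y**2 ↦ -2·1·9·1 = -18
  Y*Z ↦ 1·1·3·5 = 15
  Z**2 ↦ 1·1·1·25 = 25
Sum: F(7, 3, 5) = (49) + (-63) + (-35) + (-18) + (15) + (25) = -27.
Reducing mod 11: -27 ≡ 6 (mod 11).
Since F(a, b, c) ≡ 6 ≠ 0 (mod 11), P does NOT lie on the curve.


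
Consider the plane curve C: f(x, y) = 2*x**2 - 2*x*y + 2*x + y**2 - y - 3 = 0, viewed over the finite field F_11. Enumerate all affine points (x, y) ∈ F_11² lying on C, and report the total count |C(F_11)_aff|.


Affine F_11-points: {(1, 5), (1, 9), (2, 8), (3, 2), (3, 5), (5, 3), (5, 8), (7, 6), (7, 9), (8, 3), (9, 2), (9, 6)}; count = 12.

For each of the 121 pairs (x, y) ∈ F_11², evaluate f(x, y) mod 11. Record the zeros.
  x = 0: [0↦8, 1↦8, 2↦10, 3↦3, 4↦9, 5↦6, 6↦5, 7↦6, 8↦9, 9↦3, 10↦10]  zeros at y ∈ ∅
  x = 1: [0↦1, 1↦10, 2↦10, 3↦1, 4↦5, 5↦0, 6↦8, 7↦7, 8↦8, 9↦0, 10↦5]  zeros at y ∈ {5, 9}
  x = 2: [0↦9, 1↦5, 2↦3, 3↦3, 4↦5, 5↦9, 6↦4, 7↦1, 8↦0, 9↦1, 10↦4]  zeros at y ∈ {8}
  x = 3: [0↦10, 1↦4, 2↦0, 3↦9, 4↦9, 5↦0, 6↦4, 7↦10, 8↦7, 9↦6, 10↦7]  zeros at y ∈ {2, 5}
  x = 4: [0↦4, 1↦7, 2↦1, 3↦8, 4↦6, 5↦6, 6↦8, 7↦1, 8↦7, 9↦4, 10↦3]  zeros at y ∈ ∅
  x = 5: [0↦2, 1↦3, 2↦6, 3↦0, 4↦7, 5↦5, 6↦5, 7↦7, 8↦0, 9↦6, 10↦3]  zeros at y ∈ {3, 8}
  x = 6: [0↦4, 1↦3, 2↦4, 3↦7, 4↦1, 5↦8, 6↦6, 7↦6, 8↦8, 9↦1, 10↦7]  zeros at y ∈ ∅
  x = 7: [0↦10, 1↦7, 2↦6, 3↦7, 4↦10, 5↦4, 6↦0, 7↦9, 8↦9, 9↦0, 10↦4]  zeros at y ∈ {6, 9}
  x = 8: [0↦9, 1↦4, 2↦1, 3↦0, 4↦1, 5↦4, 6↦9, 7↦5, 8↦3, 9↦3, 10↦5]  zeros at y ∈ {3}
  x = 9: [0↦1, 1↦5, 2↦0, 3↦8, 4↦7, 5↦8, 6↦0, 7↦5, 8↦1, 9↦10, 10↦10]  zeros at y ∈ {2, 6}
  x = 10: [0↦8, 1↦10, 2↦3, 3↦9, 4↦6, 5↦5, 6↦6, 7↦9, 8↦3, 9↦10, 10↦8]  zeros at y ∈ ∅
Collecting zeros: affine points = {(1, 5), (1, 9), (2, 8), (3, 2), (3, 5), (5, 3), (5, 8), (7, 6), (7, 9), (8, 3), (9, 2), (9, 6)}.
Total count |C(F_11)_aff| = 12.


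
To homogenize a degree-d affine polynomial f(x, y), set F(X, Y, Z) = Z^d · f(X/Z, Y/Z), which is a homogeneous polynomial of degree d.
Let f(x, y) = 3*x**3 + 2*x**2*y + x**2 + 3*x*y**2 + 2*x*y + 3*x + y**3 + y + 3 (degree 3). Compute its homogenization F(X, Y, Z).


F(X, Y, Z) = 3*X**3 + 2*X**2*Y + X**2*Z + 3*X*Y**2 + 2*X*Y*Z + 3*X*Z**2 + Y**3 + Y*Z**2 + 3*Z**3

deg(f) = 3.
Substitute x = X/Z, y = Y/Z into f, then multiply by Z^3.
  monomial 3·x^3·y^0 ↦ 3·X^3·Y^0·Z^0.
  monomial 2·x^2·y^1 ↦ 2·X^2·Y^1·Z^0.
  monomial 1·x^2·y^0 ↦ 1·X^2·Y^0·Z^1.
  monomial 3·x^1·y^2 ↦ 3·X^1·Y^2·Z^0.
  monomial 2·x^1·y^1 ↦ 2·X^1·Y^1·Z^1.
  monomial 3·x^1·y^0 ↦ 3·X^1·Y^0·Z^2.
  monomial 1·x^0·y^3 ↦ 1·X^0·Y^3·Z^0.
  monomial 1·x^0·y^1 ↦ 1·X^0·Y^1·Z^2.
  monomial 3·x^0·y^0 ↦ 3·X^0·Y^0·Z^3.
Collecting: F(X, Y, Z) = 3*X**3 + 2*X**2*Y + X**2*Z + 3*X*Y**2 + 2*X*Y*Z + 3*X*Z**2 + Y**3 + Y*Z**2 + 3*Z**3.


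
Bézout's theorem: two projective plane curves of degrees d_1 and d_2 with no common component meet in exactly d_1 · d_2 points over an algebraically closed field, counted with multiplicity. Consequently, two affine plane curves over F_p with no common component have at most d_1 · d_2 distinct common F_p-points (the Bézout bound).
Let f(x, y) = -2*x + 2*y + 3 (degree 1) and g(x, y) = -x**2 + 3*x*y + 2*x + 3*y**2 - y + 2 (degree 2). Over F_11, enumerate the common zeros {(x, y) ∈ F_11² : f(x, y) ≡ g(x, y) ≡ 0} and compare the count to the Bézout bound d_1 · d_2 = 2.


Common zeros: {(1, 5), (7, 0)}; count = 2; Bézout bound = 2.

deg(f) = 1, deg(g) = 2, so Bézout bound = 2.
Scan x ∈ F_11. For each x, list the y ∈ F_11 with f(x, y) ≡ 0 and those with g(x, y) ≡ 0 (mod 11); the common zeros in that column are the intersection.
  x = 0: f ≡ 0 at y ∈ {4}; g ≡ 0 at y ∈ ∅; common: ∅.
  x = 1: f ≡ 0 at y ∈ {5}; g ≡ 0 at y ∈ {5, 9}; common: {5}.
  x = 2: f ≡ 0 at y ∈ {6}; g ≡ 0 at y ∈ {3, 10}; common: ∅.
  x = 3: f ≡ 0 at y ∈ {7}; g ≡ 0 at y ∈ ∅; common: ∅.
  x = 4: f ≡ 0 at y ∈ {8}; g ≡ 0 at y ∈ ∅; common: ∅.
  x = 5: f ≡ 0 at y ∈ {9}; g ≡ 0 at y ∈ {5}; common: ∅.
  x = 6: f ≡ 0 at y ∈ {10}; g ≡ 0 at y ∈ {0, 9}; common: ∅.
  x = 7: f ≡ 0 at y ∈ {0}; g ≡ 0 at y ∈ {0, 8}; common: {0}.
  x = 8: f ≡ 0 at y ∈ {1}; g ≡ 0 at y ∈ {8, 10}; common: ∅.
  x = 9: f ≡ 0 at y ∈ {2}; g ≡ 0 at y ∈ {3}; common: ∅.
  x = 10: f ≡ 0 at y ∈ {3}; g ≡ 0 at y ∈ ∅; common: ∅.
Collecting: common zeros = {(1, 5), (7, 0)}, so the count is 2.
Comparison with the Bézout bound: 2 ≤ 2 = deg(f)·deg(g), as expected for curves with no common component (the bound is attained).


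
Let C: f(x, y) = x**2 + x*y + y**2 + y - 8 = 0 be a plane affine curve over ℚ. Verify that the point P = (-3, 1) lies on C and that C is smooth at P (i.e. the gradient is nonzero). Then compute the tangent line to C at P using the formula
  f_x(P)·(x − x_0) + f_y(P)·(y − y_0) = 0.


Tangent line at P: -5*x - 15 = 0.

Step 1: f(-3, 1) = 0, so P lies on C.
Step 2: partial derivatives
  f_x(x, y) = 2*x + y, f_y(x, y) = x + 2*y + 1.
  f_x(P) = -5, f_y(P) = 0 (gradient nonzero, so P is smooth).
Step 3: tangent line at P: -5·(x − -3) + 0·(y − 1) = 0.
Expanding: -5*x - 15 = 0.


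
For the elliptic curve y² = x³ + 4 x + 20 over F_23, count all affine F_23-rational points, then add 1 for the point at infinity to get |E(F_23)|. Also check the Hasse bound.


Affine points = {(1, 5), (1, 18), (2, 6), (2, 17), (3, 6), (3, 17), (4, 10), (4, 13), (5, 2), (5, 21), (7, 0), (8, 9), (8, 14), (9, 7), (9, 16), (10, 5), (10, 18), (12, 5), (12, 18), (18, 6), (18, 17), (19, 3), (19, 20), (20, 2), (20, 21), (21, 2), (21, 21)}; affine count = 27; |E(F_23)| = 28.

Discriminant check: Δ ∝ 4a³ + 27b² = 4·4³ + 27·20² = 4·64 + 27·400 ≡ 16 (mod 23). Nonzero ⇒ E is nonsingular.
For each x ∈ F_23, compute rhs = x³ + 4·x + 20 mod 23, then count y ∈ F_23 with y² ≡ rhs.
  x = 0: rhs = 20, matching y values: none (0 points).
  x = 1: rhs = 2, matching y values: 5, 18 (2 points).
  x = 2: rhs = 13, matching y values: 6, 17 (2 points).
  x = 3: rhs = 13, matching y values: 6, 17 (2 points).
  x = 4: rhs = 8, matching y values: 10, 13 (2 points).
  x = 5: rhs = 4, matching y values: 2, 21 (2 points).
  x = 6: rhs = 7, matching y values: none (0 points).
  x = 7: rhs = 0, matching y values: 0 (1 points).
  x = 8: rhs = 12, matching y values: 9, 14 (2 points).
  x = 9: rhs = 3, matching y values: 7, 16 (2 points).
  x = 10: rhs = 2, matching y values: 5, 18 (2 points).
  x = 11: rhs = 15, matching y values: none (0 points).
  x = 12: rhs = 2, matching y values: 5, 18 (2 points).
  x = 13: rhs = 15, matching y values: none (0 points).
  x = 14: rhs = 14, matching y values: none (0 points).
  x = 15: rhs = 5, matching y values: none (0 points).
  x = 16: rhs = 17, matching y values: none (0 points).
  x = 17: rhs = 10, matching y values: none (0 points).
  x = 18: rhs = 13, matching y values: 6, 17 (2 points).
  x = 19: rhs = 9, matching y values: 3, 20 (2 points).
  x = 20: rhs = 4, matching y values: 2, 21 (2 points).
  x = 21: rhs = 4, matching y values: 2, 21 (2 points).
  x = 22: rhs = 15, matching y values: none (0 points).
Total affine count: 27.
Full point count |E(F_23)| = 27 + 1 = 28.
Hasse bound: |28 − (23+1)| = |4| = 4 ≤ 2√23 ≈ 9.5917 ✓.


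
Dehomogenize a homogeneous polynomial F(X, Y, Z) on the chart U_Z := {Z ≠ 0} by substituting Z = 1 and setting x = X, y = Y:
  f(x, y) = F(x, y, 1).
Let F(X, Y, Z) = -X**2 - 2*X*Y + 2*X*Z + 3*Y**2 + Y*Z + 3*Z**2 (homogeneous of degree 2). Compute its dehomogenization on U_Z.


f(x, y) = -x**2 - 2*x*y + 2*x + 3*y**2 + y + 3

On U_Z we set Z = 1. Each monomial c·X^i·Y^j·Z^k in F becomes c·x^i·y^j·1^k = c·x^i·y^j.
Substituting Z = 1: F(X, Y, 1) = -x**2 - 2*x*y + 2*x + 3*y**2 + y + 3.
Note: deg(f) ≤ deg(F) = 2; strict inequality happens when F is divisible by Z (lost terms).


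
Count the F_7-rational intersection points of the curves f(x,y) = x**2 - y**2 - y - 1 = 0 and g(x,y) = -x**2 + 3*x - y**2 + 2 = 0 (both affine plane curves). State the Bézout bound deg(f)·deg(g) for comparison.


Common zeros: {(0, 4)}; count = 1; Bézout bound = 4.

deg(f) = 2, deg(g) = 2, so Bézout bound = 4.
Scan x ∈ F_7. For each x, list the y ∈ F_7 with f(x, y) ≡ 0 and those with g(x, y) ≡ 0 (mod 7); the common zeros in that column are the intersection.
  x = 0: f ≡ 0 at y ∈ {2, 4}; g ≡ 0 at y ∈ {3, 4}; common: {4}.
  x = 1: f ≡ 0 at y ∈ {0, 6}; g ≡ 0 at y ∈ {2, 5}; common: ∅.
  x = 2: f ≡ 0 at y ∈ ∅; g ≡ 0 at y ∈ {2, 5}; common: ∅.
  x = 3: f ≡ 0 at y ∈ ∅; g ≡ 0 at y ∈ {3, 4}; common: ∅.
  x = 4: f ≡ 0 at y ∈ ∅; g ≡ 0 at y ∈ ∅; common: ∅.
  x = 5: f ≡ 0 at y ∈ ∅; g ≡ 0 at y ∈ ∅; common: ∅.
  x = 6: f ≡ 0 at y ∈ {0, 6}; g ≡ 0 at y ∈ ∅; common: ∅.
Collecting: common zeros = {(0, 4)}, so the count is 1.
Comparison with the Bézout bound: 1 ≤ 4 = deg(f)·deg(g), as expected for curves with no common component (the affine F_7-count falls short of the bound because intersections may lie at infinity, over extension fields, or carry multiplicity).


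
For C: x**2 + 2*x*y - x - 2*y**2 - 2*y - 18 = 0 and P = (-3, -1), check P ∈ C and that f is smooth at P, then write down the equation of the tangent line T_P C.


Tangent line at P: -9*x - 4*y - 31 = 0.

Step 1: f(-3, -1) = 0, so P lies on C.
Step 2: partial derivatives
  f_x(x, y) = 2*x + 2*y - 1, f_y(x, y) = 2*x - 4*y - 2.
  f_x(P) = -9, f_y(P) = -4 (gradient nonzero, so P is smooth).
Step 3: tangent line at P: -9·(x − -3) + -4·(y − -1) = 0.
Expanding: -9*x - 4*y - 31 = 0.


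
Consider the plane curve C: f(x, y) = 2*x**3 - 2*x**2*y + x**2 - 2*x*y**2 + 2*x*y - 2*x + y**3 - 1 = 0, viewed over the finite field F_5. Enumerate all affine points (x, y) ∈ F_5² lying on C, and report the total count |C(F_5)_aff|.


Affine F_5-points: {(0, 1), (1, 0), (1, 2), (2, 0), (4, 0), (4, 4)}; count = 6.

For each of the 25 pairs (x, y) ∈ F_5², evaluate f(x, y) mod 5. Record the zeros.
  x = 0: [0↦4, 1↦0, 2↦2, 3↦1, 4↦3]  zeros at y ∈ {1}
  x = 1: [0↦0, 1↦4, 2↦0, 3↦4, 4↦2]  zeros at y ∈ {0, 2}
  x = 2: [0↦0, 1↦3, 2↦4, 3↦4, 4↦4]  zeros at y ∈ {0}
  x = 3: [0↦1, 1↦4, 2↦1, 3↦3, 4↦1]  zeros at y ∈ ∅
  x = 4: [0↦0, 1↦4, 2↦3, 3↦3, 4↦0]  zeros at y ∈ {0, 4}
Collecting zeros: affine points = {(0, 1), (1, 0), (1, 2), (2, 0), (4, 0), (4, 4)}.
Total count |C(F_5)_aff| = 6.


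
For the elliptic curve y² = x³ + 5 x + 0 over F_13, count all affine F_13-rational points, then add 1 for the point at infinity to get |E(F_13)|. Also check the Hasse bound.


Affine points = {(0, 0), (3, 4), (3, 9), (6, 5), (6, 8), (7, 1), (7, 12), (10, 6), (10, 7)}; affine count = 9; |E(F_13)| = 10.

Discriminant check: Δ ∝ 4a³ + 27b² = 4·5³ + 27·0² = 4·125 + 27·0 ≡ 6 (mod 13). Nonzero ⇒ E is nonsingular.
For each x ∈ F_13, compute rhs = x³ + 5·x + 0 mod 13, then count y ∈ F_13 with y² ≡ rhs.
  x = 0: rhs = 0, matching y values: 0 (1 points).
  x = 1: rhs = 6, matching y values: none (0 points).
  x = 2: rhs = 5, matching y values: none (0 points).
  x = 3: rhs = 3, matching y values: 4, 9 (2 points).
  x = 4: rhs = 6, matching y values: none (0 points).
  x = 5: rhs = 7, matching y values: none (0 points).
  x = 6: rhs = 12, matching y values: 5, 8 (2 points).
  x = 7: rhs = 1, matching y values: 1, 12 (2 points).
  x = 8: rhs = 6, matching y values: none (0 points).
  x = 9: rhs = 7, matching y values: none (0 points).
  x = 10: rhs = 10, matching y values: 6, 7 (2 points).
  x = 11: rhs = 8, matching y values: none (0 points).
  x = 12: rhs = 7, matching y values: none (0 points).
Total affine count: 9.
Full point count |E(F_13)| = 9 + 1 = 10.
Hasse bound: |10 − (13+1)| = |-4| = 4 ≤ 2√13 ≈ 7.2111 ✓.


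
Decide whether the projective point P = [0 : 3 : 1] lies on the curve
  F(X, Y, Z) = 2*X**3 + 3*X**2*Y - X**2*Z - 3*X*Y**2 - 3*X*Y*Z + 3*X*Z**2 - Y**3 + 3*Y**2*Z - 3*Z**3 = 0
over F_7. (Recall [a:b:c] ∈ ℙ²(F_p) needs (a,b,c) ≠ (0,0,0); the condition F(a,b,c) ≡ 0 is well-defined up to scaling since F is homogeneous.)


F(0,3,1) ≡ 4 (mod 7); P is NOT on the curve.

Evaluate F(0, 3, 1) term-by-term (mod 7).
  2*X**3 ↦ 2·0·1·1 = 0
  3*X**2*Y ↦ 3·0·3·1 = 0
  -X**2*Z ↦ -1·0·1·1 = 0
  -3*X*Y**2 ↦ -3·0·9·1 = 0
  -3*X*Y*Z ↦ -3·0·3·1 = 0
  3*X*Z**2 ↦ 3·0·1·1 = 0
  -Y**3 ↦ -1·1·27·1 = -27
  3*Y**2*Z ↦ 3·1·9·1 = 27
  -3*Z**3 ↦ -3·1·1·1 = -3
Sum: F(0, 3, 1) = (0) + (0) + (0) + (0) + (0) + (0) + (-27) + (27) + (-3) = -3.
Reducing mod 7: -3 ≡ 4 (mod 7).
Since F(a, b, c) ≡ 4 ≠ 0 (mod 7), P does NOT lie on the curve.


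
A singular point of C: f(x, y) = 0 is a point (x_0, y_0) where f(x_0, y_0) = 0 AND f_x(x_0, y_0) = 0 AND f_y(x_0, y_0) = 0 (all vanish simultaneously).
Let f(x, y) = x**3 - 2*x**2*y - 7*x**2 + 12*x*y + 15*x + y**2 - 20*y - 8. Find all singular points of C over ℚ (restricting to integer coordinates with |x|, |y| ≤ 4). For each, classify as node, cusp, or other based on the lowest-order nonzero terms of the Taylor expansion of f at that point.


Singular points: {(3, 1)}; classification: cusp.

Compute partial derivatives:
  f_x = 3*x**2 - 4*x*y - 14*x + 12*y + 15.
  f_y = -2*x**2 + 12*x + 2*y - 20.
Scan x_0 ∈ {−4, ..., 4}. For each x_0, f_y(x_0, y) is a polynomial in y; find its integer roots y ∈ {−4, ..., 4}, then test f_x and f at those candidates.
  x = -4: f_y(-4, y) = 2*y - 100; no integer root y with |y| ≤ 4.
  x = -3: f_y(-3, y) = 2*y - 74; no integer root y with |y| ≤ 4.
  x = -2: f_y(-2, y) = 2*y - 52; no integer root y with |y| ≤ 4.
  x = -1: f_y(-1, y) = 2*y - 34; no integer root y with |y| ≤ 4.
  x = 0: f_y(0, y) = 2*y - 20; no integer root y with |y| ≤ 4.
  x = 1: f_y(1, y) = 2*y - 10; no integer root y with |y| ≤ 4.
  x = 2: f_y(2, y) = 2*y - 4; vanishes at y ∈ {2}. (2, 2): f_x = 7 ≠ 0.
  x = 3: f_y(3, y) = 2*y - 2; vanishes at y ∈ {1}. (3, 1): f_x = 0, f = 0 — SINGULAR.
  x = 4: f_y(4, y) = 2*y - 4; vanishes at y ∈ {2}. (4, 2): f_x = -1 ≠ 0.
Only singular point on the grid: (3, 1).
Classify: substitute x = 3 + u, y = 1 + v and expand: f = u**3 - 2*u**2*v + v**2.
No constant or linear terms (consistent with a singular point). Quadratic part: v**2. Cubic part: u**3 - 2*u**2*v.
The quadratic part v**2 is a perfect square, so there is a single (double) tangent line v = 0, i.e. y = 1. Restricting the cubic part to that line (v = 0) leaves u**3 ≠ 0, so f is not divisible by v and the branch is v² ≈ -u**3 to lowest order — this is a cusp.
Classification: cusp.


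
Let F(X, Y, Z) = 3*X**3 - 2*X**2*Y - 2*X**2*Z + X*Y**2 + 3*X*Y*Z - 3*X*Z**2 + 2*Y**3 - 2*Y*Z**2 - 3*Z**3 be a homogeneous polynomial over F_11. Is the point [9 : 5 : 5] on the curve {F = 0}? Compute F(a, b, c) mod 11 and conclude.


F(9,5,5) ≡ 10 (mod 11); P is NOT on the curve.

Evaluate F(9, 5, 5) term-by-term (mod 11).
  3*X**3 ↦ 3·729·1·1 = 2187
  -2*X**2*Y ↦ -2·81·5·1 = -810
  -2*X**2*Z ↦ -2·81·1·5 = -810
  X*Y**2 ↦ 1·9·25·1 = 225
  3*X*Y*Z ↦ 3·9·5·5 = 675
  -3*X*Z**2 ↦ -3·9·1·25 = -675
  2*Y**3 ↦ 2·1·125·1 = 250
  -2*Y*Z**2 ↦ -2·1·5·25 = -250
  -3*Z**3 ↦ -3·1·1·125 = -375
Sum: F(9, 5, 5) = (2187) + (-810) + (-810) + (225) + (675) + (-675) + (250) + (-250) + (-375) = 417.
Reducing mod 11: 417 ≡ 10 (mod 11).
Since F(a, b, c) ≡ 10 ≠ 0 (mod 11), P does NOT lie on the curve.


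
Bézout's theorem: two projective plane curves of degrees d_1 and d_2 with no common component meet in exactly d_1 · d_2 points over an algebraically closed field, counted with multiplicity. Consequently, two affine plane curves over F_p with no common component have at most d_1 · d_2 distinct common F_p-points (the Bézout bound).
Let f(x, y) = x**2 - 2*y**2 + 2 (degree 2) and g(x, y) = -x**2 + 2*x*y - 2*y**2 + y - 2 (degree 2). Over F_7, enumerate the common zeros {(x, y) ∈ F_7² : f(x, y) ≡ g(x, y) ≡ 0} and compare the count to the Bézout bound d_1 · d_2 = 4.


Common zeros: {(4, 4)}; count = 1; Bézout bound = 4.

deg(f) = 2, deg(g) = 2, so Bézout bound = 4.
Scan x ∈ F_7. For each x, list the y ∈ F_7 with f(x, y) ≡ 0 and those with g(x, y) ≡ 0 (mod 7); the common zeros in that column are the intersection.
  x = 0: f ≡ 0 at y ∈ {1, 6}; g ≡ 0 at y ∈ ∅; common: ∅.
  x = 1: f ≡ 0 at y ∈ ∅; g ≡ 0 at y ∈ ∅; common: ∅.
  x = 2: f ≡ 0 at y ∈ ∅; g ≡ 0 at y ∈ ∅; common: ∅.
  x = 3: f ≡ 0 at y ∈ {3, 4}; g ≡ 0 at y ∈ ∅; common: ∅.
  x = 4: f ≡ 0 at y ∈ {3, 4}; g ≡ 0 at y ∈ {4}; common: {4}.
  x = 5: f ≡ 0 at y ∈ ∅; g ≡ 0 at y ∈ ∅; common: ∅.
  x = 6: f ≡ 0 at y ∈ ∅; g ≡ 0 at y ∈ ∅; common: ∅.
Collecting: common zeros = {(4, 4)}, so the count is 1.
Comparison with the Bézout bound: 1 ≤ 4 = deg(f)·deg(g), as expected for curves with no common component (the affine F_7-count falls short of the bound because intersections may lie at infinity, over extension fields, or carry multiplicity).
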